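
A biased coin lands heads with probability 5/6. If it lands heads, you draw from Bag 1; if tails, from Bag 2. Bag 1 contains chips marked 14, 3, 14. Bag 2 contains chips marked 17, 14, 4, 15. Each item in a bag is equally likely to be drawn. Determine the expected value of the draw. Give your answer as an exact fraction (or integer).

385/36

E[X | Bag 1] = (14 + 3 + 14)/3 = 31/3
E[X | Bag 2] = (17 + 14 + 4 + 15)/4 = 25/2
E[X] = (5/6)·31/3 + (1/6)·25/2 = 385/36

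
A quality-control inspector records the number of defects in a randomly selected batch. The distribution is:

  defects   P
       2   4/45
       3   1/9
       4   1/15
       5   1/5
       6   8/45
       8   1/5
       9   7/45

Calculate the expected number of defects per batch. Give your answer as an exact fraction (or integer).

263/45

E[X] = (4/45)·2 + (1/9)·3 + (1/15)·4 + (1/5)·5 + (8/45)·6 + (1/5)·8 + (7/45)·9
     = 263/45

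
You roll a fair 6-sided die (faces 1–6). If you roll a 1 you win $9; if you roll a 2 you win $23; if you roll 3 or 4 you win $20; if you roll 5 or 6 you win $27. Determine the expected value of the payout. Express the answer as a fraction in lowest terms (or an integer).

E[payout] = (1/6)·9 + (1/3)·20 + (1/6)·23 + (1/3)·27 = 21

$21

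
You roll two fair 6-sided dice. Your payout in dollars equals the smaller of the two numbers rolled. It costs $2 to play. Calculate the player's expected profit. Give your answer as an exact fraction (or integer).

19/36 dollars

Distribution of the smaller of the two numbers rolled: 1 w.p. 11/36, 2 w.p. 1/4, 3 w.p. 7/36, 4 w.p. 5/36, 5 w.p. 1/12, 6 w.p. 1/36
E[payout] = (11/36)·1 + (1/4)·2 + (7/36)·3 + (5/36)·4 + (1/12)·5 + (1/36)·6 = 91/36
Expected profit = 91/36 − 2 = 19/36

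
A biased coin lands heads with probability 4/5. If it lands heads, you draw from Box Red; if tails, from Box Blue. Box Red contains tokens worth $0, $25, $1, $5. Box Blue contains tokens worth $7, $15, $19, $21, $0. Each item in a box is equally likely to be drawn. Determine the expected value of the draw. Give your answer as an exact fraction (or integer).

E[X | Box Red] = (0 + 25 + 1 + 5)/4 = 31/4
E[X | Box Blue] = (7 + 15 + 19 + 21 + 0)/5 = 62/5
E[X] = (4/5)·31/4 + (1/5)·62/5 = 217/25

217/25 dollars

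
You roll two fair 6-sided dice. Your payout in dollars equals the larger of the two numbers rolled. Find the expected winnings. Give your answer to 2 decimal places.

$4.47

Distribution of the larger of the two numbers rolled: 1 w.p. 1/36, 2 w.p. 1/12, 3 w.p. 5/36, 4 w.p. 7/36, 5 w.p. 1/4, 6 w.p. 11/36
E[payout] = (1/36)·1 + (1/12)·2 + (5/36)·3 + (7/36)·4 + (1/4)·5 + (11/36)·6 = 161/36
≈ $4.47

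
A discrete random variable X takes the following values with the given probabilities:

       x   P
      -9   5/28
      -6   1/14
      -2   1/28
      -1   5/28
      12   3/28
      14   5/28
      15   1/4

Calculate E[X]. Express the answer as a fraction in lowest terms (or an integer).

E[X] = (5/28)·(-9) + (1/14)·(-6) + (1/28)·(-2) + (5/28)·(-1) + (3/28)·12 + (5/28)·14 + (1/4)·15
     = 21/4

21/4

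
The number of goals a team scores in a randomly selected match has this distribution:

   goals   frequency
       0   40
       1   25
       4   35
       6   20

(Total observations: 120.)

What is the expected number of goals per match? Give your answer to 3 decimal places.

Total = 120, so P(goals=0) = 40/120, etc.
E[X] = (1/3)·0 + (5/24)·1 + (7/24)·4 + (1/6)·6
     = 19/8 ≈ 2.375

2.375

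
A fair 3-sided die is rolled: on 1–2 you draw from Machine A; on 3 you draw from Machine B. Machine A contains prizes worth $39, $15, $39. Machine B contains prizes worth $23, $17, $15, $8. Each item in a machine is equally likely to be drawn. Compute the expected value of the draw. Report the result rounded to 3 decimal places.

E[X | Machine A] = (39 + 15 + 39)/3 = 31
E[X | Machine B] = (23 + 17 + 15 + 8)/4 = 63/4
E[X] = (2/3)·31 + (1/3)·63/4 = 311/12 ≈ 25.917

$25.917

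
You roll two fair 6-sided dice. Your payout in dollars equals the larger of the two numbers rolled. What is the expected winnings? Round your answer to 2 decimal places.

$4.47

Distribution of the larger of the two numbers rolled: 1 w.p. 1/36, 2 w.p. 1/12, 3 w.p. 5/36, 4 w.p. 7/36, 5 w.p. 1/4, 6 w.p. 11/36
E[payout] = (1/36)·1 + (1/12)·2 + (5/36)·3 + (7/36)·4 + (1/4)·5 + (11/36)·6 = 161/36
≈ $4.47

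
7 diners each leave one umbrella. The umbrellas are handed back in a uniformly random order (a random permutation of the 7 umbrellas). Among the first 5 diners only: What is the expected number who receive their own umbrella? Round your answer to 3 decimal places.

Let Xᵢ = 1 if person i gets their own umbrella. For each i, P(Xᵢ=1) = 1/7.
By linearity of expectation, E[X₁+…+X_5] = 5·(1/7) = 5/7.
≈ 0.714

0.714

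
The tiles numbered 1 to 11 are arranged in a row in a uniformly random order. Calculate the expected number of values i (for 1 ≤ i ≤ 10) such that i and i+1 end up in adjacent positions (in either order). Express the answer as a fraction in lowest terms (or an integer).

20/11

For each i ∈ {1,…,10}, let Xᵢ = 1 if i and i+1 are adjacent. P(Xᵢ=1) = 2·(11−1)!/11! = 2/11.
By linearity, E[ΣXᵢ] = (10)·(2/11) = 20/11.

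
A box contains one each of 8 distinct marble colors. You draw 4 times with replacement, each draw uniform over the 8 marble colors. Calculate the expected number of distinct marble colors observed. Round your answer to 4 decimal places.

Let Xⱼ=1 if type j appears at least once. P(Xⱼ=1) = 1 − ((8−1)/8)^4 = 1695/4096.
E[#distinct] = 8·1695/4096 = 1695/512.
≈ 3.3105

3.3105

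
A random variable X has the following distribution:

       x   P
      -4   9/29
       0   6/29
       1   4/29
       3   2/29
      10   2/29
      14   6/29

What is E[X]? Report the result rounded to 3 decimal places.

E[X] = (9/29)·(-4) + (6/29)·0 + (4/29)·1 + (2/29)·3 + (2/29)·10 + (6/29)·14
     = 78/29 ≈ 2.690

2.690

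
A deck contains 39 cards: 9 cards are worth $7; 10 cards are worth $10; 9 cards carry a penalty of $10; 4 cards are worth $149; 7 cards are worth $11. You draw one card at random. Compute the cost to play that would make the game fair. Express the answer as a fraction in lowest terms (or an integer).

E[payout] = (9/39)·7 + (10/39)·10 + (9/39)·(-10) + (4/39)·149 + (7/39)·11 = 746/39
Fair fee = E[payout] = 746/39

746/39 dollars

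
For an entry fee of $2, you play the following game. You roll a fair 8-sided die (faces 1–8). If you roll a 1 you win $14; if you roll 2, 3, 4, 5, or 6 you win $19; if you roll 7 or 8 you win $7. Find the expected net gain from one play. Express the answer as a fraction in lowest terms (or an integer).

E[payout] = (1/4)·7 + (1/8)·14 + (5/8)·19 = 123/8
Expected profit = 123/8 − 2 = 107/8

107/8 dollars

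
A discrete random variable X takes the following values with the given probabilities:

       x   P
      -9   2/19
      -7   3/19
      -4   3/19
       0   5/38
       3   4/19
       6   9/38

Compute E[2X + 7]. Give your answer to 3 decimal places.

5.737

E[2x+7] = (2/19)·(-11) + (3/19)·(-7) + (3/19)·(-1) + (5/38)·7 + (4/19)·13 + (9/38)·19
     = 109/19 ≈ 5.737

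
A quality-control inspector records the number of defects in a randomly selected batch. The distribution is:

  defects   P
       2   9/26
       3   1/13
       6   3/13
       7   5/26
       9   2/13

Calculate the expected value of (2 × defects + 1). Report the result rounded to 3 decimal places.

11.077

E[2x+1] = (9/26)·5 + (1/13)·7 + (3/13)·13 + (5/26)·15 + (2/13)·19
     = 144/13 ≈ 11.077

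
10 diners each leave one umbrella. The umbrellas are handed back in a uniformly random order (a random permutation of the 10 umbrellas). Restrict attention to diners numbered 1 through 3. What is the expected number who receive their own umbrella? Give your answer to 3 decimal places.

Let Xᵢ = 1 if person i gets their own umbrella. For each i, P(Xᵢ=1) = 1/10.
By linearity of expectation, E[X₁+…+X_3] = 3·(1/10) = 3/10.
≈ 0.300

0.300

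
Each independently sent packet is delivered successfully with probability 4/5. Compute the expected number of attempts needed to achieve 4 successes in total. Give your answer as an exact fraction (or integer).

By linearity (sum of 4 independent geometric waits), E[trials] = 4/p = 4/(4/5) = 5.

5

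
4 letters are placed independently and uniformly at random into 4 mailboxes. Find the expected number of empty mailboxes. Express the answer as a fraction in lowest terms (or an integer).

Let Xⱼ=1 if mailbox j is empty. P(Xⱼ=1) = ((4-1)/4)^4 = 81/256.
By linearity, E[#empty] = 4·81/256 = 81/64.

81/64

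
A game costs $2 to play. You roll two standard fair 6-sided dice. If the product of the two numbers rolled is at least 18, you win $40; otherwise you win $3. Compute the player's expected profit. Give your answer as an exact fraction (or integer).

203/18 dollars

E[payout] = (13/18)·3 + (5/18)·40 = 239/18
Expected profit = 239/18 − 2 = 203/18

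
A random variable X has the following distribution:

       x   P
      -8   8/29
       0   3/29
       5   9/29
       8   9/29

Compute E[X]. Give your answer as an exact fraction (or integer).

E[X] = (8/29)·(-8) + (3/29)·0 + (9/29)·5 + (9/29)·8
     = 53/29

53/29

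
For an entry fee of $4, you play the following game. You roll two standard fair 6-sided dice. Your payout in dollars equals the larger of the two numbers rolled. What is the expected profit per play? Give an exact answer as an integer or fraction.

17/36 dollars

Distribution of the larger of the two numbers rolled: 1 w.p. 1/36, 2 w.p. 1/12, 3 w.p. 5/36, 4 w.p. 7/36, 5 w.p. 1/4, 6 w.p. 11/36
E[payout] = (1/36)·1 + (1/12)·2 + (5/36)·3 + (7/36)·4 + (1/4)·5 + (11/36)·6 = 161/36
Expected profit = 161/36 − 4 = 17/36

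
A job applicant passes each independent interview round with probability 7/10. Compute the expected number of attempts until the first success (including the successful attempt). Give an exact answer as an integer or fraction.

10/7

For a geometric distribution, E[trials] = 1/p = 1/(7/10) = 10/7.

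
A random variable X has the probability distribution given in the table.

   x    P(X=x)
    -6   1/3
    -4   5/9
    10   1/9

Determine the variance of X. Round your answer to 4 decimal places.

22.3210

E[X] = (1/3)·(-6) + (5/9)·(-4) + (1/9)·10 = -28/9
E[X²] = (1/3)·36 + (5/9)·16 + (1/9)·100 = 32
Var(X) = 32 − (-28/9)² = 1808/81 ≈ 22.3210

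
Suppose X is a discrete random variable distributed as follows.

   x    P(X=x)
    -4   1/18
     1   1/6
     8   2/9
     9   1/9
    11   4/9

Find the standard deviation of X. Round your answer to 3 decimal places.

E[X] = 137/18, E[X²] = 1405/18
Var(X) = E[X²] − (E[X])² = 1405/18 − 18769/324 = 6521/324
SD(X) = √(6521/324) ≈ 4.486

4.486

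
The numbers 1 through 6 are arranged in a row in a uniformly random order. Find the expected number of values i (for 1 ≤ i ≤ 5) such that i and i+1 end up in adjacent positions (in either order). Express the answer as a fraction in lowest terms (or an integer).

5/3

For each i ∈ {1,…,5}, let Xᵢ = 1 if i and i+1 are adjacent. P(Xᵢ=1) = 2·(6−1)!/6! = 2/6.
By linearity, E[ΣXᵢ] = (5)·(2/6) = 5/3.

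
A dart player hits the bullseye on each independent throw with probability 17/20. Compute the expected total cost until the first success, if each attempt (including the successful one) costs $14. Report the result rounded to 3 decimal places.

E[#attempts] = 1/p = 20/17; E[cost] = 14·20/17 = 280/17.
≈ 16.471

$16.471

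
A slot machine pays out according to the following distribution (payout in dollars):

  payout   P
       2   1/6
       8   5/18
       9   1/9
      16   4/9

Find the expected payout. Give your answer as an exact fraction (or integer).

32/3 dollars

E[X] = (1/6)·2 + (5/18)·8 + (1/9)·9 + (4/9)·16
     = 32/3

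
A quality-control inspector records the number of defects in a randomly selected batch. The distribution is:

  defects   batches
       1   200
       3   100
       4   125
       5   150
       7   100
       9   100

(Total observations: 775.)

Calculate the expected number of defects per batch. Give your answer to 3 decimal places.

Total = 775, so P(defects=1) = 200/775, etc.
E[X] = (8/31)·1 + (4/31)·3 + (5/31)·4 + (6/31)·5 + (4/31)·7 + (4/31)·9
     = 134/31 ≈ 4.323

4.323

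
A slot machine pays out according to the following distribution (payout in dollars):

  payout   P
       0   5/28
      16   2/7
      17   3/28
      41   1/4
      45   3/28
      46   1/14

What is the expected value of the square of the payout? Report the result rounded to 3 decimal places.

892.464

E[X²] = (5/28)·0 + (2/7)·256 + (3/28)·289 + (1/4)·1681 + (3/28)·2025 + (1/14)·2116
     = 24989/28 ≈ 892.464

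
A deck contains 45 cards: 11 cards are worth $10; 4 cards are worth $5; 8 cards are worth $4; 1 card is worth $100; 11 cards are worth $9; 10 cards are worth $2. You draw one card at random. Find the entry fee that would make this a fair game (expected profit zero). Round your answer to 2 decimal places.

E[payout] = (11/45)·10 + (4/45)·5 + (8/45)·4 + (1/45)·100 + (11/45)·9 + (10/45)·2 = 127/15
Fair fee = E[payout] = 127/15 ≈ $8.47

$8.47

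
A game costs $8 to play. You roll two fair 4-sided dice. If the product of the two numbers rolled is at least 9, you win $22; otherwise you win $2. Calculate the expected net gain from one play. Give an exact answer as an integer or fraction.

E[payout] = (3/4)·2 + (1/4)·22 = 7
Expected profit = 7 − 8 = -1

-$1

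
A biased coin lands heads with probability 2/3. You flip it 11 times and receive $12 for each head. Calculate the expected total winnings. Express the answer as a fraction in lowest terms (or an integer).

E[#heads] = 11·2/3 = 22/3 (linearity over flips).
E[winnings] = 12·22/3 = 88.

$88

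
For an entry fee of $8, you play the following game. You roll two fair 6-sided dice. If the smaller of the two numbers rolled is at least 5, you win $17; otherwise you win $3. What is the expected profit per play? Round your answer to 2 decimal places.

-$3.44

E[payout] = (8/9)·3 + (1/9)·17 = 41/9
Expected profit = 41/9 − 8 = -31/9 ≈ -$3.44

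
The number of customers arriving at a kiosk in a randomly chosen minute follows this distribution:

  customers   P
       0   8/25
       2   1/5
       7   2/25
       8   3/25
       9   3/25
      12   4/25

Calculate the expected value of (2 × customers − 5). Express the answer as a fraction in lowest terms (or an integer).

121/25

E[2x-5] = (8/25)·(-5) + (1/5)·(-1) + (2/25)·9 + (3/25)·11 + (3/25)·13 + (4/25)·19
     = 121/25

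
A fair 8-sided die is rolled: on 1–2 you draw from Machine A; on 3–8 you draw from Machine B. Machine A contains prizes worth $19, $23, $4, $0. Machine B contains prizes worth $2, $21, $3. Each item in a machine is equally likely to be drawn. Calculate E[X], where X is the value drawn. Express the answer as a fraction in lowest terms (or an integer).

75/8 dollars

E[X | Machine A] = (19 + 23 + 4 + 0)/4 = 23/2
E[X | Machine B] = (2 + 21 + 3)/3 = 26/3
E[X] = (1/4)·23/2 + (3/4)·26/3 = 75/8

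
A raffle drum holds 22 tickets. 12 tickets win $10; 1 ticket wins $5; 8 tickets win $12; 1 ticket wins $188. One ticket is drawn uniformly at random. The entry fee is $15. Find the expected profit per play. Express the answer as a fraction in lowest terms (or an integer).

E[payout] = (12/22)·10 + (1/22)·5 + (8/22)·12 + (1/22)·188 = 409/22
Expected profit = 409/22 − 15 = 79/22

79/22 dollars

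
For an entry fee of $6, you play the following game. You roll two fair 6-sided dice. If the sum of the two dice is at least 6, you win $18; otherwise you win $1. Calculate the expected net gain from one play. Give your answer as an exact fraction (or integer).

131/18 dollars

E[payout] = (5/18)·1 + (13/18)·18 = 239/18
Expected profit = 239/18 − 6 = 131/18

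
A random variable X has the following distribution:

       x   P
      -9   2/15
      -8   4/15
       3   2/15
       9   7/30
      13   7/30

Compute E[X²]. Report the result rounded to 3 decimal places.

E[X²] = (2/15)·81 + (4/15)·64 + (2/15)·9 + (7/30)·81 + (7/30)·169
     = 437/5 ≈ 87.400

87.400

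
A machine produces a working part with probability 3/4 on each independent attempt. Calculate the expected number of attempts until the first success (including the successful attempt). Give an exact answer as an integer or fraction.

For a geometric distribution, E[trials] = 1/p = 1/(3/4) = 4/3.

4/3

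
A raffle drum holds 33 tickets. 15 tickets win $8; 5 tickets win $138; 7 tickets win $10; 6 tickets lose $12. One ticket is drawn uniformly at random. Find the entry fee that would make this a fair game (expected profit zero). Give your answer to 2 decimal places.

E[payout] = (15/33)·8 + (5/33)·138 + (7/33)·10 + (6/33)·(-12) = 808/33
Fair fee = E[payout] = 808/33 ≈ $24.48

$24.48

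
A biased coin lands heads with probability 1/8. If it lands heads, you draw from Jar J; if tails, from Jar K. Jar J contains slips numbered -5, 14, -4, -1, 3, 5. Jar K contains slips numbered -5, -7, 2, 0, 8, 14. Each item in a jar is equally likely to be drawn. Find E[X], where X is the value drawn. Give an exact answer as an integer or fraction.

2

E[X | Jar J] = (-5 + 14 − 4 − 1 + 3 + 5)/6 = 2
E[X | Jar K] = (-5 − 7 + 2 + 0 + 8 + 14)/6 = 2
E[X] = (1/8)·2 + (7/8)·2 = 2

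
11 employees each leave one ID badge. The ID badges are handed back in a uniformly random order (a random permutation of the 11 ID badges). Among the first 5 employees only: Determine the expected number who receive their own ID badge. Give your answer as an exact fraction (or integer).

Let Xᵢ = 1 if person i gets their own ID badge. For each i, P(Xᵢ=1) = 1/11.
By linearity of expectation, E[X₁+…+X_5] = 5·(1/11) = 5/11.

5/11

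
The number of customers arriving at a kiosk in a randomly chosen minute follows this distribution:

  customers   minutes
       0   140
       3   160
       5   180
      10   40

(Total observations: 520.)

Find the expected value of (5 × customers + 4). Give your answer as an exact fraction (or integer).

549/26

Total = 520, so P(customers=0) = 140/520, etc.
E[5x+4] = (7/26)·4 + (4/13)·19 + (9/26)·29 + (1/13)·54
     = 549/26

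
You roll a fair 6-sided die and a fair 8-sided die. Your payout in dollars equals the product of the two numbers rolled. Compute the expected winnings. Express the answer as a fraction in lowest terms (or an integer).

63/4 dollars

Distribution of the product of the two numbers rolled: 1 w.p. 1/48, 2 w.p. 1/24, 3 w.p. 1/24, 4 w.p. 1/16, 5 w.p. 1/24, 6 w.p. 1/12, …
E[payout] = (1/48)·1 + (1/24)·2 + (1/24)·3 + (1/16)·4 + (1/24)·5 + (1/12)·6 + (1/48)·7 + (1/16)·8 + (1/48)·9 + (1/24)·10 + (1/12)·12 + (1/48)·14 + (1/24)·15 + (1/24)·16 + (1/24)·18 + (1/24)·20 + (1/48)·21 + (1/16)·24 + (1/48)·25 + (1/48)·28 + (1/24)·30 + (1/48)·32 + (1/48)·35 + (1/48)·36 + (1/48)·40 + (1/48)·42 + (1/48)·48 = 63/4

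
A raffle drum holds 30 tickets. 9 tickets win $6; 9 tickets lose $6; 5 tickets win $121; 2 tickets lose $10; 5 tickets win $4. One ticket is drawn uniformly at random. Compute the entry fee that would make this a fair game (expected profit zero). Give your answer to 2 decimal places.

E[payout] = (9/30)·6 + (9/30)·(-6) + (5/30)·121 + (2/30)·(-10) + (5/30)·4 = 121/6
Fair fee = E[payout] = 121/6 ≈ $20.17

$20.17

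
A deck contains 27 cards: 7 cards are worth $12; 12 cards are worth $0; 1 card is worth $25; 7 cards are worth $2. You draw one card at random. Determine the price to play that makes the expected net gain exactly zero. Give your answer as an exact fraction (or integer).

E[payout] = (7/27)·12 + (12/27)·0 + (1/27)·25 + (7/27)·2 = 41/9
Fair fee = E[payout] = 41/9

41/9 dollars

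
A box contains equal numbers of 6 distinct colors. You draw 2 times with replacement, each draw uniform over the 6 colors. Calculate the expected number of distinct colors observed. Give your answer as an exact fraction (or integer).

11/6

Let Xⱼ=1 if type j appears at least once. P(Xⱼ=1) = 1 − ((6−1)/6)^2 = 11/36.
E[#distinct] = 6·11/36 = 11/6.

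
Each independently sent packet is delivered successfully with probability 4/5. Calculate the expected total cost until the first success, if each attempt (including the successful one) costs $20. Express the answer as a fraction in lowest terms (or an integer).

E[#attempts] = 1/p = 5/4; E[cost] = 20·5/4 = 25.

$25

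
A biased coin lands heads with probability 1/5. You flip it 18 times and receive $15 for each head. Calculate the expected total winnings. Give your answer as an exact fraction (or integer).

E[#heads] = 18·1/5 = 18/5 (linearity over flips).
E[winnings] = 15·18/5 = 54.

$54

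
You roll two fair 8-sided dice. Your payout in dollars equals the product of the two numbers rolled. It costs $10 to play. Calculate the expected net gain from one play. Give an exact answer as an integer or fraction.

41/4 dollars

Distribution of the product of the two numbers rolled: 1 w.p. 1/64, 2 w.p. 1/32, 3 w.p. 1/32, 4 w.p. 3/64, 5 w.p. 1/32, 6 w.p. 1/16, …
E[payout] = (1/64)·1 + (1/32)·2 + (1/32)·3 + (3/64)·4 + (1/32)·5 + (1/16)·6 + (1/32)·7 + (1/16)·8 + (1/64)·9 + (1/32)·10 + (1/16)·12 + (1/32)·14 + (1/32)·15 + (3/64)·16 + (1/32)·18 + (1/32)·20 + (1/32)·21 + (1/16)·24 + (1/64)·25 + (1/32)·28 + (1/32)·30 + (1/32)·32 + (1/32)·35 + (1/64)·36 + (1/32)·40 + (1/32)·42 + (1/32)·48 + (1/64)·49 + (1/32)·56 + (1/64)·64 = 81/4
Expected profit = 81/4 − 10 = 41/4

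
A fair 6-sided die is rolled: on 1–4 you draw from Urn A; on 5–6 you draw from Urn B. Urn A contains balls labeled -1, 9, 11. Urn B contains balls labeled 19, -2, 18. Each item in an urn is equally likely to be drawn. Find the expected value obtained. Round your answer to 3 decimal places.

E[X | Urn A] = (-1 + 9 + 11)/3 = 19/3
E[X | Urn B] = (19 − 2 + 18)/3 = 35/3
E[X] = (2/3)·19/3 + (1/3)·35/3 = 73/9 ≈ 8.111

8.111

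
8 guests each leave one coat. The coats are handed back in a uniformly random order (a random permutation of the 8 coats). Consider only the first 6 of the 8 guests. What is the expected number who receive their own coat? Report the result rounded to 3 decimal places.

0.750

Let Xᵢ = 1 if person i gets their own coat. For each i, P(Xᵢ=1) = 1/8.
By linearity of expectation, E[X₁+…+X_6] = 6·(1/8) = 3/4.
≈ 0.750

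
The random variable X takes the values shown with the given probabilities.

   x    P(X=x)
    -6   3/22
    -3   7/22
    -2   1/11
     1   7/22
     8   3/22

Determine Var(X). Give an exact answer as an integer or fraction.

2043/121

E[X] = (3/22)·(-6) + (7/22)·(-3) + (1/11)·(-2) + (7/22)·1 + (3/22)·8 = -6/11
E[X²] = (3/22)·36 + (7/22)·9 + (1/11)·4 + (7/22)·1 + (3/22)·64 = 189/11
Var(X) = 189/11 − (-6/11)² = 2043/121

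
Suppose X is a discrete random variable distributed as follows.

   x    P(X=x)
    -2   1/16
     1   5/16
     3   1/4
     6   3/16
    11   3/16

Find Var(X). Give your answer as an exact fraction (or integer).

975/64

E[X] = (1/16)·(-2) + (5/16)·1 + (1/4)·3 + (3/16)·6 + (3/16)·11 = 33/8
E[X²] = (1/16)·4 + (5/16)·1 + (1/4)·9 + (3/16)·36 + (3/16)·121 = 129/4
Var(X) = 129/4 − (33/8)² = 975/64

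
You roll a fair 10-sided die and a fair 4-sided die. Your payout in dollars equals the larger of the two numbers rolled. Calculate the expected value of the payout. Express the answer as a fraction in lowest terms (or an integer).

23/4 dollars

Distribution of the larger of the two numbers rolled: 1 w.p. 1/40, 2 w.p. 3/40, 3 w.p. 1/8, 4 w.p. 7/40, 5 w.p. 1/10, 6 w.p. 1/10, …
E[payout] = (1/40)·1 + (3/40)·2 + (1/8)·3 + (7/40)·4 + (1/10)·5 + (1/10)·6 + (1/10)·7 + (1/10)·8 + (1/10)·9 + (1/10)·10 = 23/4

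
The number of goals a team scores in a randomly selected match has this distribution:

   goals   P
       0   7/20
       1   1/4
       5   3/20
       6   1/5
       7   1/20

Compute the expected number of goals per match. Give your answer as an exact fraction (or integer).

51/20

E[X] = (7/20)·0 + (1/4)·1 + (3/20)·5 + (1/5)·6 + (1/20)·7
     = 51/20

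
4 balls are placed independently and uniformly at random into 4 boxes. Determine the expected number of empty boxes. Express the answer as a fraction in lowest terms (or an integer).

Let Xⱼ=1 if box j is empty. P(Xⱼ=1) = ((4-1)/4)^4 = 81/256.
By linearity, E[#empty] = 4·81/256 = 81/64.

81/64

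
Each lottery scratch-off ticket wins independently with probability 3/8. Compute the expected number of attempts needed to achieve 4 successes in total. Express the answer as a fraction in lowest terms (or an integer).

By linearity (sum of 4 independent geometric waits), E[trials] = 4/p = 4/(3/8) = 32/3.

32/3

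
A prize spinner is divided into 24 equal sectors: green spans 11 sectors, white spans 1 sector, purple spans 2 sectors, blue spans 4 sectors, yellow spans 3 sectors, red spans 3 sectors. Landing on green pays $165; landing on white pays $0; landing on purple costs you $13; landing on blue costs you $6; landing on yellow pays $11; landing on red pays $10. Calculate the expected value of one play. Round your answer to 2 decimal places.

$76.17

E[payout] = (11/24)·165 + (1/24)·0 + (2/24)·(-13) + (4/24)·(-6) + (3/24)·11 + (3/24)·10 = 457/6
≈ $76.17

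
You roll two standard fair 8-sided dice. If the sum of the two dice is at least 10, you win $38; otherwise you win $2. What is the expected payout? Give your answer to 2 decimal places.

$17.75

E[payout] = (9/16)·2 + (7/16)·38 = 71/4
≈ $17.75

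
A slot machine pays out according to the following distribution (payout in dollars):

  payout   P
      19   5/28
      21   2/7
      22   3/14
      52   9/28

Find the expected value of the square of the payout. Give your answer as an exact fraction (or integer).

E[X²] = (5/28)·361 + (2/7)·441 + (3/14)·484 + (9/28)·2704
     = 32573/28

32573/28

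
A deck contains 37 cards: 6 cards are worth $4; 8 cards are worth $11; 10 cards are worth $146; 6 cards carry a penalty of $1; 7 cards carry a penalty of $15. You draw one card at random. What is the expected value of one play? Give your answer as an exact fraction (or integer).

1461/37 dollars

E[payout] = (6/37)·4 + (8/37)·11 + (10/37)·146 + (6/37)·(-1) + (7/37)·(-15) = 1461/37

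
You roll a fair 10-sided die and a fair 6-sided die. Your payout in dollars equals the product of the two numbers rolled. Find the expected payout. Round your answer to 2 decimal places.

$19.25

Distribution of the product of the two numbers rolled: 1 w.p. 1/60, 2 w.p. 1/30, 3 w.p. 1/30, 4 w.p. 1/20, 5 w.p. 1/30, 6 w.p. 1/15, …
E[payout] = (1/60)·1 + (1/30)·2 + (1/30)·3 + (1/20)·4 + (1/30)·5 + (1/15)·6 + (1/60)·7 + (1/20)·8 + (1/30)·9 + (1/20)·10 + (1/15)·12 + (1/60)·14 + (1/30)·15 + (1/30)·16 + (1/20)·18 + (1/20)·20 + (1/60)·21 + (1/20)·24 + (1/60)·25 + (1/60)·27 + (1/60)·28 + (1/20)·30 + (1/60)·32 + (1/60)·35 + (1/30)·36 + (1/30)·40 + (1/60)·42 + (1/60)·45 + (1/60)·48 + (1/60)·50 + (1/60)·54 + (1/60)·60 = 77/4
≈ $19.25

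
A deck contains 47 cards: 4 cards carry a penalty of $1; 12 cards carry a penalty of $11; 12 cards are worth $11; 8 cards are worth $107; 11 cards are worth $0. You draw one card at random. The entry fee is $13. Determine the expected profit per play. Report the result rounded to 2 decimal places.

$5.13

E[payout] = (4/47)·(-1) + (12/47)·(-11) + (12/47)·11 + (8/47)·107 + (11/47)·0 = 852/47
Expected profit = 852/47 − 13 = 241/47 ≈ $5.13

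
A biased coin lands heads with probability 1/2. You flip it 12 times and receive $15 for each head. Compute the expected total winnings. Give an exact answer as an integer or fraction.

$90

E[#heads] = 12·1/2 = 6 (linearity over flips).
E[winnings] = 15·6 = 90.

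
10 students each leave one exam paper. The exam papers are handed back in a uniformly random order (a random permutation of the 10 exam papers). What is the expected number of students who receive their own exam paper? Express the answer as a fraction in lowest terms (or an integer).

Let Xᵢ = 1 if person i gets their own exam paper. For each i, P(Xᵢ=1) = 1/10.
By linearity of expectation, E[X₁+…+X_10] = 10·(1/10) = 1.

1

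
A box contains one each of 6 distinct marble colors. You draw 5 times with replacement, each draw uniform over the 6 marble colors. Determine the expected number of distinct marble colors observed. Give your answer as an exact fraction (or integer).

4651/1296

Let Xⱼ=1 if type j appears at least once. P(Xⱼ=1) = 1 − ((6−1)/6)^5 = 4651/7776.
E[#distinct] = 6·4651/7776 = 4651/1296.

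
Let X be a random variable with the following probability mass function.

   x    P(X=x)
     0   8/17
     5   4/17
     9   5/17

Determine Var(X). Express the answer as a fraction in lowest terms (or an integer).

4360/289

E[X] = (8/17)·0 + (4/17)·5 + (5/17)·9 = 65/17
E[X²] = (8/17)·0 + (4/17)·25 + (5/17)·81 = 505/17
Var(X) = 505/17 − (65/17)² = 4360/289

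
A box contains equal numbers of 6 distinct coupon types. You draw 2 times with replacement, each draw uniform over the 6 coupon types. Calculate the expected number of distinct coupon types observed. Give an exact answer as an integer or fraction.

Let Xⱼ=1 if type j appears at least once. P(Xⱼ=1) = 1 − ((6−1)/6)^2 = 11/36.
E[#distinct] = 6·11/36 = 11/6.

11/6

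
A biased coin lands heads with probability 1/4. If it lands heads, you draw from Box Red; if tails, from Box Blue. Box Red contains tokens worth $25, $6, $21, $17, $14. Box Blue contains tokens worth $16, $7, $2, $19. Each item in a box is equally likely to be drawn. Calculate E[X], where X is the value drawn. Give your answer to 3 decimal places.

$12.400

E[X | Box Red] = (25 + 6 + 21 + 17 + 14)/5 = 83/5
E[X | Box Blue] = (16 + 7 + 2 + 19)/4 = 11
E[X] = (1/4)·83/5 + (3/4)·11 = 62/5 ≈ 12.400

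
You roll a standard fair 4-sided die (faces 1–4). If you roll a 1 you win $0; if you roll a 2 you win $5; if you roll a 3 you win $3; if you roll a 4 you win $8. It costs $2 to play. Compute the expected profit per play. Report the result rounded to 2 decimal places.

$2.00

E[payout] = (1/4)·0 + (1/4)·3 + (1/4)·5 + (1/4)·8 = 4
Expected profit = 4 − 2 = 2 ≈ $2.00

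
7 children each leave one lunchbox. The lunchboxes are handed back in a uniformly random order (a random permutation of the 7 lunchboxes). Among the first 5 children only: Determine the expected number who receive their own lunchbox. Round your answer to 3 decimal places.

Let Xᵢ = 1 if person i gets their own lunchbox. For each i, P(Xᵢ=1) = 1/7.
By linearity of expectation, E[X₁+…+X_5] = 5·(1/7) = 5/7.
≈ 0.714

0.714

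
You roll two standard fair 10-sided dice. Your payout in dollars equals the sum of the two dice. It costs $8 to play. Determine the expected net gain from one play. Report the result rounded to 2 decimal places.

Distribution of the sum of the two dice: 2 w.p. 1/100, 3 w.p. 1/50, 4 w.p. 3/100, 5 w.p. 1/25, 6 w.p. 1/20, 7 w.p. 3/50, …
E[payout] = (1/100)·2 + (1/50)·3 + (3/100)·4 + (1/25)·5 + (1/20)·6 + (3/50)·7 + (7/100)·8 + (2/25)·9 + (9/100)·10 + (1/10)·11 + (9/100)·12 + (2/25)·13 + (7/100)·14 + (3/50)·15 + (1/20)·16 + (1/25)·17 + (3/100)·18 + (1/50)·19 + (1/100)·20 = 11
Expected profit = 11 − 8 = 3 ≈ $3.00

$3.00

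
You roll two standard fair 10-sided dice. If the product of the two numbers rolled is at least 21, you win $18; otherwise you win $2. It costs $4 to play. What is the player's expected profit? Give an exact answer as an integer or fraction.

E[payout] = (23/50)·2 + (27/50)·18 = 266/25
Expected profit = 266/25 − 4 = 166/25

166/25 dollars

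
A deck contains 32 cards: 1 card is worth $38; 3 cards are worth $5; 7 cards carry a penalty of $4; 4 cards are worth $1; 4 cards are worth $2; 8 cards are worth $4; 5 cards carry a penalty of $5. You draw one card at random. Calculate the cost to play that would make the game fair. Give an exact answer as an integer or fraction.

E[payout] = (1/32)·38 + (3/32)·5 + (7/32)·(-4) + (4/32)·1 + (4/32)·2 + (8/32)·4 + (5/32)·(-5) = 11/8
Fair fee = E[payout] = 11/8

11/8 dollars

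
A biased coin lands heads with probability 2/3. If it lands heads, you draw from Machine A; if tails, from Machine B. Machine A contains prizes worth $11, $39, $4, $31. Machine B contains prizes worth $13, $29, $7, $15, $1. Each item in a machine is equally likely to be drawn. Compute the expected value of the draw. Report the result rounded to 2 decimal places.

E[X | Machine A] = (11 + 39 + 4 + 31)/4 = 85/4
E[X | Machine B] = (13 + 29 + 7 + 15 + 1)/5 = 13
E[X] = (2/3)·85/4 + (1/3)·13 = 37/2 ≈ 18.50

$18.50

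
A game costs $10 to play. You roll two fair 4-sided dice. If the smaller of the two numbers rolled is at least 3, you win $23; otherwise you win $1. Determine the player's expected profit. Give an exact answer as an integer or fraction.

-7/2 dollars

E[payout] = (3/4)·1 + (1/4)·23 = 13/2
Expected profit = 13/2 − 10 = -7/2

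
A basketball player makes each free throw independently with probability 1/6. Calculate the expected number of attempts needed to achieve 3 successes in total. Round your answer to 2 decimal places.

18.00

By linearity (sum of 3 independent geometric waits), E[trials] = 3/p = 3/(1/6) = 18.
≈ 18.00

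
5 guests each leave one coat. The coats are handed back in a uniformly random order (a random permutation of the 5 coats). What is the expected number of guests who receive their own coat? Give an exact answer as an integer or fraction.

Let Xᵢ = 1 if person i gets their own coat. For each i, P(Xᵢ=1) = 1/5.
By linearity of expectation, E[X₁+…+X_5] = 5·(1/5) = 1.

1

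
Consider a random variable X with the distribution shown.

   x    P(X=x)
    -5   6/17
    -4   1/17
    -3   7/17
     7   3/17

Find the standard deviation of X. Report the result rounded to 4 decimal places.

E[X] = -2, E[X²] = 376/17
Var(X) = E[X²] − (E[X])² = 376/17 − 4 = 308/17
SD(X) = √(308/17) ≈ 4.2565

4.2565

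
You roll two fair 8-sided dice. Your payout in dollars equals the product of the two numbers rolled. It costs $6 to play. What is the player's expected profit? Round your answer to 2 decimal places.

Distribution of the product of the two numbers rolled: 1 w.p. 1/64, 2 w.p. 1/32, 3 w.p. 1/32, 4 w.p. 3/64, 5 w.p. 1/32, 6 w.p. 1/16, …
E[payout] = (1/64)·1 + (1/32)·2 + (1/32)·3 + (3/64)·4 + (1/32)·5 + (1/16)·6 + (1/32)·7 + (1/16)·8 + (1/64)·9 + (1/32)·10 + (1/16)·12 + (1/32)·14 + (1/32)·15 + (3/64)·16 + (1/32)·18 + (1/32)·20 + (1/32)·21 + (1/16)·24 + (1/64)·25 + (1/32)·28 + (1/32)·30 + (1/32)·32 + (1/32)·35 + (1/64)·36 + (1/32)·40 + (1/32)·42 + (1/32)·48 + (1/64)·49 + (1/32)·56 + (1/64)·64 = 81/4
Expected profit = 81/4 − 6 = 57/4 ≈ $14.25

$14.25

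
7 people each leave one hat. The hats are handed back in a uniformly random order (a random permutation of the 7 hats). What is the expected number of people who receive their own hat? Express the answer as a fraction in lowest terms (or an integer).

Let Xᵢ = 1 if person i gets their own hat. For each i, P(Xᵢ=1) = 1/7.
By linearity of expectation, E[X₁+…+X_7] = 7·(1/7) = 1.

1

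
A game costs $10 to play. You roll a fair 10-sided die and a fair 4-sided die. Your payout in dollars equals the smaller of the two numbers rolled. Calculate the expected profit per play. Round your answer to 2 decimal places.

-$7.75

Distribution of the smaller of the two numbers rolled: 1 w.p. 13/40, 2 w.p. 11/40, 3 w.p. 9/40, 4 w.p. 7/40
E[payout] = (13/40)·1 + (11/40)·2 + (9/40)·3 + (7/40)·4 = 9/4
Expected profit = 9/4 − 10 = -31/4 ≈ -$7.75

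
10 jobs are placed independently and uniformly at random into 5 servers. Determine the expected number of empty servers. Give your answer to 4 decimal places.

Let Xⱼ=1 if server j is empty. P(Xⱼ=1) = ((5-1)/5)^10 = 1048576/9765625.
By linearity, E[#empty] = 5·1048576/9765625 = 1048576/1953125.
≈ 0.5369

0.5369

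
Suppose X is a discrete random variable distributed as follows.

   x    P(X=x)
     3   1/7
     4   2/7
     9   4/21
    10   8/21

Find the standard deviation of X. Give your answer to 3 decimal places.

E[X] = 149/21, E[X²] = 1247/21
Var(X) = E[X²] − (E[X])² = 1247/21 − 22201/441 = 3986/441
SD(X) = √(3986/441) ≈ 3.006

3.006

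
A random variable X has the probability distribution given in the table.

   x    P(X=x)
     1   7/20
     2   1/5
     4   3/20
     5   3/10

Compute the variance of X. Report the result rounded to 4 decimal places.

2.9275

E[X] = (7/20)·1 + (1/5)·2 + (3/20)·4 + (3/10)·5 = 57/20
E[X²] = (7/20)·1 + (1/5)·4 + (3/20)·16 + (3/10)·25 = 221/20
Var(X) = 221/20 − (57/20)² = 1171/400 ≈ 2.9275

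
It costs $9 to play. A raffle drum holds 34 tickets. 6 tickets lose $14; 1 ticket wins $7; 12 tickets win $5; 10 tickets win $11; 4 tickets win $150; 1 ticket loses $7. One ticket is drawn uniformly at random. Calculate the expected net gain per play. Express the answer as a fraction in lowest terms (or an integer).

E[payout] = (6/34)·(-14) + (1/34)·7 + (12/34)·5 + (10/34)·11 + (4/34)·150 + (1/34)·(-7) = 343/17
Expected profit = 343/17 − 9 = 190/17

190/17 dollars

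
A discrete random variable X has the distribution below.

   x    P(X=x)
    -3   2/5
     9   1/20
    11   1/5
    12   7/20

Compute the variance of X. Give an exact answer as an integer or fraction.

E[X] = (2/5)·(-3) + (1/20)·9 + (1/5)·11 + (7/20)·12 = 113/20
E[X²] = (2/5)·9 + (1/20)·81 + (1/5)·121 + (7/20)·144 = 329/4
Var(X) = 329/4 − (113/20)² = 20131/400

20131/400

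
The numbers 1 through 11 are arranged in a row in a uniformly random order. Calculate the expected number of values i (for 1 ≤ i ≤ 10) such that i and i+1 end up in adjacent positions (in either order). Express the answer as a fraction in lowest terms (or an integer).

20/11

For each i ∈ {1,…,10}, let Xᵢ = 1 if i and i+1 are adjacent. P(Xᵢ=1) = 2·(11−1)!/11! = 2/11.
By linearity, E[ΣXᵢ] = (10)·(2/11) = 20/11.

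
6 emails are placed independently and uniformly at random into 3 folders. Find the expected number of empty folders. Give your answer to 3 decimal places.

Let Xⱼ=1 if folder j is empty. P(Xⱼ=1) = ((3-1)/3)^6 = 64/729.
By linearity, E[#empty] = 3·64/729 = 64/243.
≈ 0.263

0.263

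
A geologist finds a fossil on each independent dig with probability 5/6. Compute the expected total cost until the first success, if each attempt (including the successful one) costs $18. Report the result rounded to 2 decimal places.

E[#attempts] = 1/p = 6/5; E[cost] = 18·6/5 = 108/5.
≈ 21.60

$21.60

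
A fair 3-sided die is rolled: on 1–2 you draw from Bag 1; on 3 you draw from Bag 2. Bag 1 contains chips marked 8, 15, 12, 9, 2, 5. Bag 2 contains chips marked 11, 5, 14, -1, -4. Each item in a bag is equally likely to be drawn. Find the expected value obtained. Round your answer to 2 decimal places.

E[X | Bag 1] = (8 + 15 + 12 + 9 + 2 + 5)/6 = 17/2
E[X | Bag 2] = (11 + 5 + 14 − 1 − 4)/5 = 5
E[X] = (2/3)·17/2 + (1/3)·5 = 22/3 ≈ 7.33

7.33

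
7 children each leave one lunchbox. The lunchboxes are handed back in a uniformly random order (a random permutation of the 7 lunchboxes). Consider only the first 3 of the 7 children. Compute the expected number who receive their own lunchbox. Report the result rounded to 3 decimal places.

Let Xᵢ = 1 if person i gets their own lunchbox. For each i, P(Xᵢ=1) = 1/7.
By linearity of expectation, E[X₁+…+X_3] = 3·(1/7) = 3/7.
≈ 0.429

0.429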